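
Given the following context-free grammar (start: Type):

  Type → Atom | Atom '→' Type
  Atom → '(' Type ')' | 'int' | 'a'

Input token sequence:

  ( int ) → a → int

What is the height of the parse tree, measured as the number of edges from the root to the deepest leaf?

[Type [Atom ( [Type [Atom int]] )] → [Type [Atom a] → [Type [Atom int]]]]

4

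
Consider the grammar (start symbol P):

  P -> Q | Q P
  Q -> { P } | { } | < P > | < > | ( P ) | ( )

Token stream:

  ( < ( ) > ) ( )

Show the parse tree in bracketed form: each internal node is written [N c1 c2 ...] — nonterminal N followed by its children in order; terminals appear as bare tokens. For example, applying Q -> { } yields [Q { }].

P
Q P
( P ) P
( Q ) P
( < P > ) P
( < Q > ) P
( < ( ) > ) P
( < ( ) > ) Q
( < ( ) > ) ( )

[P [Q ( [P [Q < [P [Q ( )]] >]] )] [P [Q ( )]]]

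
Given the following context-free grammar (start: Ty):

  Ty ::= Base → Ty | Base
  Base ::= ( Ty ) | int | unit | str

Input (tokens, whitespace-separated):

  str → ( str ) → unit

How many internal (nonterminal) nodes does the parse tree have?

[Ty [Base str] → [Ty [Base ( [Ty [Base str]] )] → [Ty [Base unit]]]]

8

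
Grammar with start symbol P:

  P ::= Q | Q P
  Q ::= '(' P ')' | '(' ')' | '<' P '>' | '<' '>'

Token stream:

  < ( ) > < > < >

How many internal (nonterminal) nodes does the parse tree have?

[P [Q < [P [Q ( )]] >] [P [Q < >] [P [Q < >]]]]

8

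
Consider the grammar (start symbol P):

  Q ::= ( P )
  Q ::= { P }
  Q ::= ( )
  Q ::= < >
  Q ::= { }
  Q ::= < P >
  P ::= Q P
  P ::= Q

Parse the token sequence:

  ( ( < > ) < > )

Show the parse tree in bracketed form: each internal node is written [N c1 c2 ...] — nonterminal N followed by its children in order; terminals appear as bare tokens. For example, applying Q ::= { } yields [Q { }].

P
Q
( P )
( Q P )
( ( P ) P )
( ( Q ) P )
( ( < > ) P )
( ( < > ) Q )
( ( < > ) < > )

[P [Q ( [P [Q ( [P [Q < >]] )] [P [Q < >]]] )]]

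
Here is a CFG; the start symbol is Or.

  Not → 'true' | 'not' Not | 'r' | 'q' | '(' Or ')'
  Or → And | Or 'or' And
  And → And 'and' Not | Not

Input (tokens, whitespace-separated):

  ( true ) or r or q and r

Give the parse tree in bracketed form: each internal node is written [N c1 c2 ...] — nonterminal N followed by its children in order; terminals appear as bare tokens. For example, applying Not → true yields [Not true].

Or
Or or And
Or or And or And
And or And or And
Not or And or And
( Or ) or And or And
( And ) or And or And
( Not ) or And or And
( true ) or And or And
( true ) or Not or And
( true ) or r or And
( true ) or r or And and Not
( true ) or r or Not and Not
( true ) or r or q and Not
( true ) or r or q and r

[Or [Or [Or [And [Not ( [Or [And [Not true]]] )]]] or [And [Not r]]] or [And [And [Not q]] and [Not r]]]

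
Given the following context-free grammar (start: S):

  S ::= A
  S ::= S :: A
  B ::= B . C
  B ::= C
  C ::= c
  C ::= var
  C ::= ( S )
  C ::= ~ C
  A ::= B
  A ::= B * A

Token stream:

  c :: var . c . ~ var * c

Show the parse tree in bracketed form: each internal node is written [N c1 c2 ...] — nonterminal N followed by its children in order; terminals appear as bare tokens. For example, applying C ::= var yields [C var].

[S [S [A [B [C c]]]] :: [A [B [B [B [C var]] . [C c]] . [C ~ [C var]]] * [A [B [C c]]]]]

S
S :: A
A :: A
B :: A
C :: A
c :: A
c :: B * A
c :: B . C * A
c :: B . C . C * A
c :: C . C . C * A
c :: var . C . C * A
c :: var . c . C * A
c :: var . c . ~ C * A
c :: var . c . ~ var * A
c :: var . c . ~ var * B
c :: var . c . ~ var * C
c :: var . c . ~ var * c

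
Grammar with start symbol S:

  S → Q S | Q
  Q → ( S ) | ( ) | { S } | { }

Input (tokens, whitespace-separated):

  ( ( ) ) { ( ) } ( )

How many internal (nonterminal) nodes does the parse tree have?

[S [Q ( [S [Q ( )]] )] [S [Q { [S [Q ( )]] }] [S [Q ( )]]]]

10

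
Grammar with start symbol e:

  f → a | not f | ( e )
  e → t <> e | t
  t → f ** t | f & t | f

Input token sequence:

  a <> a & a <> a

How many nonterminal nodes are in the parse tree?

11

[e [t [f a]] <> [e [t [f a] & [t [f a]]] <> [e [t [f a]]]]]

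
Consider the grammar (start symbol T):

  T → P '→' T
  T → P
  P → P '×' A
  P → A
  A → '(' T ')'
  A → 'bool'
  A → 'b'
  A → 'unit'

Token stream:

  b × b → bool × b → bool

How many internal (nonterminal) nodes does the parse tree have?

[T [P [P [A b]] × [A b]] → [T [P [P [A bool]] × [A b]] → [T [P [A bool]]]]]

13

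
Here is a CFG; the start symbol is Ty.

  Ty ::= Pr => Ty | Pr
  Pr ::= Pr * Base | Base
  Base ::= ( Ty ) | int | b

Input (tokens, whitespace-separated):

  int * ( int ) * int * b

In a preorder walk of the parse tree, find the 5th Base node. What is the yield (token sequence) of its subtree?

[Ty [Pr [Pr [Pr [Pr [Base int]] * [Base ( [Ty [Pr [Base int]]] )]] * [Base int]] * [Base b]]]

b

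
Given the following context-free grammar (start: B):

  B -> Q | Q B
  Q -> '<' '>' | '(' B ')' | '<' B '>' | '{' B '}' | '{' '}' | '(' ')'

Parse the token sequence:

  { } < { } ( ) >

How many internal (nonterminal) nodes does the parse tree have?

[B [Q { }] [B [Q < [B [Q { }] [B [Q ( )]]] >]]]

8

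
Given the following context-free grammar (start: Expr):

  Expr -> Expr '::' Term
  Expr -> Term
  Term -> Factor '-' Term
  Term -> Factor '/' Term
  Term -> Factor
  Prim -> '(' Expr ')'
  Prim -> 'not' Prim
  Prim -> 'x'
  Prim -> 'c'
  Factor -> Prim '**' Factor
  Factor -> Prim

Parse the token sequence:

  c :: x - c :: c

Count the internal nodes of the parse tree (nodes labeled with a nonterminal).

15

[Expr [Expr [Expr [Term [Factor [Prim c]]]] :: [Term [Factor [Prim x]] - [Term [Factor [Prim c]]]]] :: [Term [Factor [Prim c]]]]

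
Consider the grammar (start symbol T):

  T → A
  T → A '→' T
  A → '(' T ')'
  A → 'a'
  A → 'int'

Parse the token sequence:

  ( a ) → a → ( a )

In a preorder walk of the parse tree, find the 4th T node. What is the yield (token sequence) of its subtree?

( a )

[T [A ( [T [A a]] )] → [T [A a] → [T [A ( [T [A a]] )]]]]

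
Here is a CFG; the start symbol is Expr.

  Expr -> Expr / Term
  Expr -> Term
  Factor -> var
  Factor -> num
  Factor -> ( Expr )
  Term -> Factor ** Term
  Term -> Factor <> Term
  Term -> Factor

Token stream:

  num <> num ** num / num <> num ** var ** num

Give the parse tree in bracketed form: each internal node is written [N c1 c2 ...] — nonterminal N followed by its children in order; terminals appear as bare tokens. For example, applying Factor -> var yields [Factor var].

Expr
Expr / Term
Term / Term
Factor <> Term / Term
num <> Term / Term
num <> Factor ** Term / Term
num <> num ** Term / Term
num <> num ** Factor / Term
num <> num ** num / Term
num <> num ** num / Factor <> Term
num <> num ** num / num <> Term
num <> num ** num / num <> Factor ** Term
num <> num ** num / num <> num ** Term
num <> num ** num / num <> num ** Factor ** Term
num <> num ** num / num <> num ** var ** Term
num <> num ** num / num <> num ** var ** Factor
num <> num ** num / num <> num ** var ** num

[Expr [Expr [Term [Factor num] <> [Term [Factor num] ** [Term [Factor num]]]]] / [Term [Factor num] <> [Term [Factor num] ** [Term [Factor var] ** [Term [Factor num]]]]]]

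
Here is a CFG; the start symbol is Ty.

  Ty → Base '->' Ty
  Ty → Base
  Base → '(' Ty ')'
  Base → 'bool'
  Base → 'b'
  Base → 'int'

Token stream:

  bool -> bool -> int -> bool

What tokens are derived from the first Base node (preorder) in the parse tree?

[Ty [Base bool] -> [Ty [Base bool] -> [Ty [Base int] -> [Ty [Base bool]]]]]

bool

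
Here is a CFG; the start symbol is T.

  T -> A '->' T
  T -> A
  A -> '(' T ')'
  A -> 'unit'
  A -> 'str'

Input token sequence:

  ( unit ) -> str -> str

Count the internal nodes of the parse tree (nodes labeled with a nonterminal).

8

[T [A ( [T [A unit]] )] -> [T [A str] -> [T [A str]]]]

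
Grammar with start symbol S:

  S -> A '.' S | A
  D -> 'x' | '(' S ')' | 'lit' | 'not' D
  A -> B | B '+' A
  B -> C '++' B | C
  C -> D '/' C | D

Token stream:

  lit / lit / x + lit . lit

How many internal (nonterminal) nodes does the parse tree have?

[S [A [B [C [D lit] / [C [D lit] / [C [D x]]]]] + [A [B [C [D lit]]]]] . [S [A [B [C [D lit]]]]]]

18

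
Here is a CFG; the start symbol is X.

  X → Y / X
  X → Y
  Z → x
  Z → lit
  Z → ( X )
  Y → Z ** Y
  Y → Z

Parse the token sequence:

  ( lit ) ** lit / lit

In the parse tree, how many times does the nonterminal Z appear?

4

[X [Y [Z ( [X [Y [Z lit]]] )] ** [Y [Z lit]]] / [X [Y [Z lit]]]]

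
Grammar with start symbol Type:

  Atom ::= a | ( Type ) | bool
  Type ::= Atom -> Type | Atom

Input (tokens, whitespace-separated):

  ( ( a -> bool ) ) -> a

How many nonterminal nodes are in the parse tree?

[Type [Atom ( [Type [Atom ( [Type [Atom a] -> [Type [Atom bool]]] )]] )] -> [Type [Atom a]]]

10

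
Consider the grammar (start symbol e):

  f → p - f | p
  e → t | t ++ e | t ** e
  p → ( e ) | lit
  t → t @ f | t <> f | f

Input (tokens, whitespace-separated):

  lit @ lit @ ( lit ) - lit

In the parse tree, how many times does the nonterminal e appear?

2

[e [t [t [t [f [p lit]]] @ [f [p lit]]] @ [f [p ( [e [t [f [p lit]]]] )] - [f [p lit]]]]]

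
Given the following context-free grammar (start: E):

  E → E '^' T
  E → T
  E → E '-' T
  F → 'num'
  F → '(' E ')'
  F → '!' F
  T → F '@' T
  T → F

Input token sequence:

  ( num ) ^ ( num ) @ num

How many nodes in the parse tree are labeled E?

[E [E [T [F ( [E [T [F num]]] )]]] ^ [T [F ( [E [T [F num]]] )] @ [T [F num]]]]

4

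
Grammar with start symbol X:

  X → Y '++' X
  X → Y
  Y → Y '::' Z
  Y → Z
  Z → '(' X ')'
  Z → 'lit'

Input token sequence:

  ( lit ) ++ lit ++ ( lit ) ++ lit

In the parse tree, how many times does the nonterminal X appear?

6

[X [Y [Z ( [X [Y [Z lit]]] )]] ++ [X [Y [Z lit]] ++ [X [Y [Z ( [X [Y [Z lit]]] )]] ++ [X [Y [Z lit]]]]]]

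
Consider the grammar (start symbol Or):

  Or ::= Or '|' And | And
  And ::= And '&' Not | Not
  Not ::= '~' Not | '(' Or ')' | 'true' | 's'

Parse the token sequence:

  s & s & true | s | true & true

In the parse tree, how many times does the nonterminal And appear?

[Or [Or [Or [And [And [And [Not s]] & [Not s]] & [Not true]]] | [And [Not s]]] | [And [And [Not true]] & [Not true]]]

6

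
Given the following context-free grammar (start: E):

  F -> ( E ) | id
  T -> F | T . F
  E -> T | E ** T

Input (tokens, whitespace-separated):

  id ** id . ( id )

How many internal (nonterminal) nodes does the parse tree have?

[E [E [T [F id]]] ** [T [T [F id]] . [F ( [E [T [F id]]] )]]]

11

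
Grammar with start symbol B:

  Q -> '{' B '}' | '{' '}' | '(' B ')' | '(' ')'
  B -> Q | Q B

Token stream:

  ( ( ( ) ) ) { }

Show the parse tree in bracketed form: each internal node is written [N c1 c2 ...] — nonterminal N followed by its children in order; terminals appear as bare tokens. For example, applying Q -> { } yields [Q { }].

B
Q B
( B ) B
( Q ) B
( ( B ) ) B
( ( Q ) ) B
( ( ( ) ) ) B
( ( ( ) ) ) Q
( ( ( ) ) ) { }

[B [Q ( [B [Q ( [B [Q ( )]] )]] )] [B [Q { }]]]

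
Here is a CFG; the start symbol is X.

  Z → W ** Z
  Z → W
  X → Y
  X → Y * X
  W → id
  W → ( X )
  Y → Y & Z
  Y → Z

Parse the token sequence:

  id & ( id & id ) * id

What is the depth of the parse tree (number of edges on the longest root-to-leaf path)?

[X [Y [Y [Z [W id]]] & [Z [W ( [X [Y [Y [Z [W id]]] & [Z [W id]]]] )]]] * [X [Y [Z [W id]]]]]

9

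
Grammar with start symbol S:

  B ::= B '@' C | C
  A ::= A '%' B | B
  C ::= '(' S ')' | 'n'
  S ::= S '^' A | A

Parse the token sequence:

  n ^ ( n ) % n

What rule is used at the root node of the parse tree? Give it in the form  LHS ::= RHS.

S ::= S '^' A

[S [S [A [B [C n]]]] ^ [A [A [B [C ( [S [A [B [C n]]]] )]]] % [B [C n]]]]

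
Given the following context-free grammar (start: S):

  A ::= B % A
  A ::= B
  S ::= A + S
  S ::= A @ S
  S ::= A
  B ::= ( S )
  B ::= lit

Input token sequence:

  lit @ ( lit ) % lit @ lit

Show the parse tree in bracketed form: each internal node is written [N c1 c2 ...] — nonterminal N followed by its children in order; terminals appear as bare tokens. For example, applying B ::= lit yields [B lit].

S
A @ S
B @ S
lit @ S
lit @ A @ S
lit @ B % A @ S
lit @ ( S ) % A @ S
lit @ ( A ) % A @ S
lit @ ( B ) % A @ S
lit @ ( lit ) % A @ S
lit @ ( lit ) % B @ S
lit @ ( lit ) % lit @ S
lit @ ( lit ) % lit @ A
lit @ ( lit ) % lit @ B
lit @ ( lit ) % lit @ lit

[S [A [B lit]] @ [S [A [B ( [S [A [B lit]]] )] % [A [B lit]]] @ [S [A [B lit]]]]]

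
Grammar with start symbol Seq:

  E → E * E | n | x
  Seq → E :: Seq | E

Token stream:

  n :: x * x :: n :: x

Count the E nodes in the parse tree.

[Seq [E n] :: [Seq [E [E x] * [E x]] :: [Seq [E n] :: [Seq [E x]]]]]

6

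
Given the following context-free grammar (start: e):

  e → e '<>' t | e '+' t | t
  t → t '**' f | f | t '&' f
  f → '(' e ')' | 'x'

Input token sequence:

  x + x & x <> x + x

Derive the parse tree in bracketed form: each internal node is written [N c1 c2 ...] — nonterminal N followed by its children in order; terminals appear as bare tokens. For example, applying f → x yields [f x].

e
e + t
e <> t + t
e + t <> t + t
t + t <> t + t
f + t <> t + t
x + t <> t + t
x + t & f <> t + t
x + f & f <> t + t
x + x & f <> t + t
x + x & x <> t + t
x + x & x <> f + t
x + x & x <> x + t
x + x & x <> x + f
x + x & x <> x + x

[e [e [e [e [t [f x]]] + [t [t [f x]] & [f x]]] <> [t [f x]]] + [t [f x]]]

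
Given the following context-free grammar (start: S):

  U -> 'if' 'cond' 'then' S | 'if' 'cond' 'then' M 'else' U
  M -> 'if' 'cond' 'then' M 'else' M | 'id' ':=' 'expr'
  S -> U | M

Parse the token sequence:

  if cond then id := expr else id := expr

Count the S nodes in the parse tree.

1

[S [M if cond then [M id := expr] else [M id := expr]]]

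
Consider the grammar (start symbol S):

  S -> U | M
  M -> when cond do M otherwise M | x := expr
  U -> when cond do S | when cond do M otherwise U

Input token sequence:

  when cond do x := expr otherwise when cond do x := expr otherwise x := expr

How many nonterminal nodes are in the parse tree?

6

[S [M when cond do [M x := expr] otherwise [M when cond do [M x := expr] otherwise [M x := expr]]]]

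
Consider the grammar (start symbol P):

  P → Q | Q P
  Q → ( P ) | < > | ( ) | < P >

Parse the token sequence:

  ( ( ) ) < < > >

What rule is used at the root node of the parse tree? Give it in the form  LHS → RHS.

P → Q P

[P [Q ( [P [Q ( )]] )] [P [Q < [P [Q < >]] >]]]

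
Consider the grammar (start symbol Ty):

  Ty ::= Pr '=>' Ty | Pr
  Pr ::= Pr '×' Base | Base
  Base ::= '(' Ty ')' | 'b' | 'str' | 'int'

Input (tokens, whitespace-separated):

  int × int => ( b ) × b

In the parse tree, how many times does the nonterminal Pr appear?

[Ty [Pr [Pr [Base int]] × [Base int]] => [Ty [Pr [Pr [Base ( [Ty [Pr [Base b]]] )]] × [Base b]]]]

5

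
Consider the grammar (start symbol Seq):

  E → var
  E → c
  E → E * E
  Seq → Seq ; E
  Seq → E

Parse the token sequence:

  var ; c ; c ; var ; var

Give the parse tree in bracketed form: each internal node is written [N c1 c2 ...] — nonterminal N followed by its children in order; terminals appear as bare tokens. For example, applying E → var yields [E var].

[Seq [Seq [Seq [Seq [Seq [E var]] ; [E c]] ; [E c]] ; [E var]] ; [E var]]

Seq
Seq ; E
Seq ; E ; E
Seq ; E ; E ; E
Seq ; E ; E ; E ; E
E ; E ; E ; E ; E
var ; E ; E ; E ; E
var ; c ; E ; E ; E
var ; c ; c ; E ; E
var ; c ; c ; var ; E
var ; c ; c ; var ; var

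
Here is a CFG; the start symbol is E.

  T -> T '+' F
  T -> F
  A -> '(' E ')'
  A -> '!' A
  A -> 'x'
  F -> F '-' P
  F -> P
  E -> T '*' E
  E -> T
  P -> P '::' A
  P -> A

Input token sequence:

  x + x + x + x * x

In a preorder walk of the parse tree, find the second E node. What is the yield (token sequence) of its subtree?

x

[E [T [T [T [T [F [P [A x]]]] + [F [P [A x]]]] + [F [P [A x]]]] + [F [P [A x]]]] * [E [T [F [P [A x]]]]]]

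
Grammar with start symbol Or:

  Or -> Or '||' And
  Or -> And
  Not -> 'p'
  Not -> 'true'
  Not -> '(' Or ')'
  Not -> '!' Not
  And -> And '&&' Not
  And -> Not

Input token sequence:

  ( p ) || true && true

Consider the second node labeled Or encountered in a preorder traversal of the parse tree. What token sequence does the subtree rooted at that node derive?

( p )

[Or [Or [And [Not ( [Or [And [Not p]]] )]]] || [And [And [Not true]] && [Not true]]]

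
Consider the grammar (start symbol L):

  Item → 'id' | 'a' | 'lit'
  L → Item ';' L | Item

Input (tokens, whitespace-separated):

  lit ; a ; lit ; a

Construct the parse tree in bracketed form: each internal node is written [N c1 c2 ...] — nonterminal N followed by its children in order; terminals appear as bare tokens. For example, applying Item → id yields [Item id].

[L [Item lit] ; [L [Item a] ; [L [Item lit] ; [L [Item a]]]]]

L
Item ; L
lit ; L
lit ; Item ; L
lit ; a ; L
lit ; a ; Item ; L
lit ; a ; lit ; L
lit ; a ; lit ; Item
lit ; a ; lit ; a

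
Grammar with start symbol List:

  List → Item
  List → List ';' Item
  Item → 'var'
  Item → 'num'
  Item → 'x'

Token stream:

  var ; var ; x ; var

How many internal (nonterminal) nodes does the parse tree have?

8

[List [List [List [List [Item var]] ; [Item var]] ; [Item x]] ; [Item var]]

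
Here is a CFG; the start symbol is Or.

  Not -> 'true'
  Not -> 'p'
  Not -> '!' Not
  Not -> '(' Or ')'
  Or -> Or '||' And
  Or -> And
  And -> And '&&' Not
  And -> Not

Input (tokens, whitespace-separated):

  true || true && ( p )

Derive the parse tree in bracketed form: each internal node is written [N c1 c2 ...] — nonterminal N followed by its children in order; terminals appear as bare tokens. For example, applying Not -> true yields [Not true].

[Or [Or [And [Not true]]] || [And [And [Not true]] && [Not ( [Or [And [Not p]]] )]]]

Or
Or || And
And || And
Not || And
true || And
true || And && Not
true || Not && Not
true || true && Not
true || true && ( Or )
true || true && ( And )
true || true && ( Not )
true || true && ( p )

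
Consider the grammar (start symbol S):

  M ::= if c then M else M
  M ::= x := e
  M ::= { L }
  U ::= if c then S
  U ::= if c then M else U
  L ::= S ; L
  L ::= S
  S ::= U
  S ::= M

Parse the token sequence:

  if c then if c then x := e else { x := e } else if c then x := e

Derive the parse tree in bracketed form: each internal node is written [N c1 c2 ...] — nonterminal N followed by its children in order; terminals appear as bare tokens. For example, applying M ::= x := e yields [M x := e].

[S [U if c then [M if c then [M x := e] else [M { [L [S [M x := e]]] }]] else [U if c then [S [M x := e]]]]]

S
U
if c then M else U
if c then if c then M else M else U
if c then if c then x := e else M else U
if c then if c then x := e else { L } else U
if c then if c then x := e else { S } else U
if c then if c then x := e else { M } else U
if c then if c then x := e else { x := e } else U
if c then if c then x := e else { x := e } else if c then S
if c then if c then x := e else { x := e } else if c then M
if c then if c then x := e else { x := e } else if c then x := e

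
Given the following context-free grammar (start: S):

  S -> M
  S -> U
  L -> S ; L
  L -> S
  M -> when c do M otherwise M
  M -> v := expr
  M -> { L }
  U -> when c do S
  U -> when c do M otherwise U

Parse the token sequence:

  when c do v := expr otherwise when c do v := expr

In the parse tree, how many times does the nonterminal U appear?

2

[S [U when c do [M v := expr] otherwise [U when c do [S [M v := expr]]]]]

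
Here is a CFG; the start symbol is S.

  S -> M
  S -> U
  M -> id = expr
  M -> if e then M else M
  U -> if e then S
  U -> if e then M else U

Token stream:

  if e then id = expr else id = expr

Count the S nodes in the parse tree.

1

[S [M if e then [M id = expr] else [M id = expr]]]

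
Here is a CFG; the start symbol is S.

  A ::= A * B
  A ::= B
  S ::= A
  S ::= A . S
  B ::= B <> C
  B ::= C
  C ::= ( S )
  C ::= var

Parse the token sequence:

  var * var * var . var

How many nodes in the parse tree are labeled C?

[S [A [A [A [B [C var]]] * [B [C var]]] * [B [C var]]] . [S [A [B [C var]]]]]

4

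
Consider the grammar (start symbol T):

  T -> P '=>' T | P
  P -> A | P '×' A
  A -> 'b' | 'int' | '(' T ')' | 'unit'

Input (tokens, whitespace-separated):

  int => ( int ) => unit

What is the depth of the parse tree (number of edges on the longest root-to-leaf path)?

7

[T [P [A int]] => [T [P [A ( [T [P [A int]]] )]] => [T [P [A unit]]]]]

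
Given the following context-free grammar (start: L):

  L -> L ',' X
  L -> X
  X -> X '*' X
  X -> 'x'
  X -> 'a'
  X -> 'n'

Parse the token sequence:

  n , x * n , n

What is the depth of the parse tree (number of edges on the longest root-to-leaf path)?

[L [L [L [X n]] , [X [X x] * [X n]]] , [X n]]

4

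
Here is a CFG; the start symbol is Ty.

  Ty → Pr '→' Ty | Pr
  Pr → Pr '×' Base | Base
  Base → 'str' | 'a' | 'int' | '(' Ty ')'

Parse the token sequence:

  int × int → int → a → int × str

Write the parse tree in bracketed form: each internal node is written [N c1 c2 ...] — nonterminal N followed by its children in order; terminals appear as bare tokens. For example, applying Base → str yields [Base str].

[Ty [Pr [Pr [Base int]] × [Base int]] → [Ty [Pr [Base int]] → [Ty [Pr [Base a]] → [Ty [Pr [Pr [Base int]] × [Base str]]]]]]

Ty
Pr → Ty
Pr × Base → Ty
Base × Base → Ty
int × Base → Ty
int × int → Ty
int × int → Pr → Ty
int × int → Base → Ty
int × int → int → Ty
int × int → int → Pr → Ty
int × int → int → Base → Ty
int × int → int → a → Ty
int × int → int → a → Pr
int × int → int → a → Pr × Base
int × int → int → a → Base × Base
int × int → int → a → int × Base
int × int → int → a → int × str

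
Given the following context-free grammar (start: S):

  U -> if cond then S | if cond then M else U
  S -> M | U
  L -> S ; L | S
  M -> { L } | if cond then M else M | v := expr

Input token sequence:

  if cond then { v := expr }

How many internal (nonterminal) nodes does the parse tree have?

[S [U if cond then [S [M { [L [S [M v := expr]]] }]]]]

7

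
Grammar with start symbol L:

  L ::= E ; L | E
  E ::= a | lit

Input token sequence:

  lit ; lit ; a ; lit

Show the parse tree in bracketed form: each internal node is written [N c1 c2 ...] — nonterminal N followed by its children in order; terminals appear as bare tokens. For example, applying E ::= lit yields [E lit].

[L [E lit] ; [L [E lit] ; [L [E a] ; [L [E lit]]]]]

L
E ; L
lit ; L
lit ; E ; L
lit ; lit ; L
lit ; lit ; E ; L
lit ; lit ; a ; L
lit ; lit ; a ; E
lit ; lit ; a ; lit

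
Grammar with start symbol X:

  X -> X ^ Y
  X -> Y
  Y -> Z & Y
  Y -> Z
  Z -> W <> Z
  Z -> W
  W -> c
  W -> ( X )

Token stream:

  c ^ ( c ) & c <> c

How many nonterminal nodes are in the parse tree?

[X [X [Y [Z [W c]]]] ^ [Y [Z [W ( [X [Y [Z [W c]]]] )]] & [Y [Z [W c] <> [Z [W c]]]]]]

17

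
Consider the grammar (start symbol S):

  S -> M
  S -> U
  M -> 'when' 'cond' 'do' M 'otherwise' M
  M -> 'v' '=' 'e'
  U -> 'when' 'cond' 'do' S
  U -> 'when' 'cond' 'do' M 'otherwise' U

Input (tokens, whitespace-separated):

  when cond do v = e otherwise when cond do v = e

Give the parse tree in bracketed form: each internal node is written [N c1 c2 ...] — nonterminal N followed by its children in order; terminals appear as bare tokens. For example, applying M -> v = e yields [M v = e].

S
U
when cond do M otherwise U
when cond do v = e otherwise U
when cond do v = e otherwise when cond do S
when cond do v = e otherwise when cond do M
when cond do v = e otherwise when cond do v = e

[S [U when cond do [M v = e] otherwise [U when cond do [S [M v = e]]]]]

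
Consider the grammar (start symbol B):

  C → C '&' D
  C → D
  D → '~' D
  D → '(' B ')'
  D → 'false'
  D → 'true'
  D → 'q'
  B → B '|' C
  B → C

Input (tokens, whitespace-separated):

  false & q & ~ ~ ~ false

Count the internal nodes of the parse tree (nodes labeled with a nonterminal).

10

[B [C [C [C [D false]] & [D q]] & [D ~ [D ~ [D ~ [D false]]]]]]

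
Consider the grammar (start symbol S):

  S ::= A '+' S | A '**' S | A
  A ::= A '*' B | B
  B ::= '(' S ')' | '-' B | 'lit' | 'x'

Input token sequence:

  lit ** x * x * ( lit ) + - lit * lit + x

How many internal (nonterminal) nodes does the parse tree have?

22

[S [A [B lit]] ** [S [A [A [A [B x]] * [B x]] * [B ( [S [A [B lit]]] )]] + [S [A [A [B - [B lit]]] * [B lit]] + [S [A [B x]]]]]]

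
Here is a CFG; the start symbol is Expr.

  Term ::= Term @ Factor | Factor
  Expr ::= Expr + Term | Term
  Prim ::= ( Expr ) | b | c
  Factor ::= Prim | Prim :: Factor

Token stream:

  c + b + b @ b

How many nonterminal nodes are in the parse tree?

[Expr [Expr [Expr [Term [Factor [Prim c]]]] + [Term [Factor [Prim b]]]] + [Term [Term [Factor [Prim b]]] @ [Factor [Prim b]]]]

15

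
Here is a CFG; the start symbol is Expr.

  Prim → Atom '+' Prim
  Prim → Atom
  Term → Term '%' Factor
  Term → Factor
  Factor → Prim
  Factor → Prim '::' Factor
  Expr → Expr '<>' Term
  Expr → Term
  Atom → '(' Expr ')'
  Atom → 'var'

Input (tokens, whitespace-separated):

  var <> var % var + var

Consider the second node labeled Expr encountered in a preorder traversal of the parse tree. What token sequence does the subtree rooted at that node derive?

var

[Expr [Expr [Term [Factor [Prim [Atom var]]]]] <> [Term [Term [Factor [Prim [Atom var]]]] % [Factor [Prim [Atom var] + [Prim [Atom var]]]]]]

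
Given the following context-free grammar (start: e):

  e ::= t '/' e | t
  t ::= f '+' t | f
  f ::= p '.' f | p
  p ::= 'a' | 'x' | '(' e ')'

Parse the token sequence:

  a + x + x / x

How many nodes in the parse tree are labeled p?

4

[e [t [f [p a]] + [t [f [p x]] + [t [f [p x]]]]] / [e [t [f [p x]]]]]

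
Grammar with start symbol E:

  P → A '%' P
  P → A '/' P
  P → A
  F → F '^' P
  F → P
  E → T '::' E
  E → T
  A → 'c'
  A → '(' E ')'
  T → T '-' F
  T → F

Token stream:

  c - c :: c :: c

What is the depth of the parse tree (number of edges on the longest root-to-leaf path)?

7

[E [T [T [F [P [A c]]]] - [F [P [A c]]]] :: [E [T [F [P [A c]]]] :: [E [T [F [P [A c]]]]]]]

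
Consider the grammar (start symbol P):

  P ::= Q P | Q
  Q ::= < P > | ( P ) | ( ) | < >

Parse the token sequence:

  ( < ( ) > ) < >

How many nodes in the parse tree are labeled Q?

4

[P [Q ( [P [Q < [P [Q ( )]] >]] )] [P [Q < >]]]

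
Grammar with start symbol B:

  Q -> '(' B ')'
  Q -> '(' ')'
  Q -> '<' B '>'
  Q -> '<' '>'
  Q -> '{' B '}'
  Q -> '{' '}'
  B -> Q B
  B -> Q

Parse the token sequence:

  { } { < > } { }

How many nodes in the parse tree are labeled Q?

4

[B [Q { }] [B [Q { [B [Q < >]] }] [B [Q { }]]]]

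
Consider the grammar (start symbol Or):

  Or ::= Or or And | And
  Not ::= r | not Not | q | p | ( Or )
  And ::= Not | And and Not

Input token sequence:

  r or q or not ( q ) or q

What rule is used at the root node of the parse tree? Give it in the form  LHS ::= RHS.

Or ::= Or or And

[Or [Or [Or [Or [And [Not r]]] or [And [Not q]]] or [And [Not not [Not ( [Or [And [Not q]]] )]]]] or [And [Not q]]]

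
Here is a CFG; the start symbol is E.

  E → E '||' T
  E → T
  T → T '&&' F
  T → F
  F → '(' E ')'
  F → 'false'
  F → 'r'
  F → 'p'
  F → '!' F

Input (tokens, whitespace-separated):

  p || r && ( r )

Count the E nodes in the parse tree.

3

[E [E [T [F p]]] || [T [T [F r]] && [F ( [E [T [F r]]] )]]]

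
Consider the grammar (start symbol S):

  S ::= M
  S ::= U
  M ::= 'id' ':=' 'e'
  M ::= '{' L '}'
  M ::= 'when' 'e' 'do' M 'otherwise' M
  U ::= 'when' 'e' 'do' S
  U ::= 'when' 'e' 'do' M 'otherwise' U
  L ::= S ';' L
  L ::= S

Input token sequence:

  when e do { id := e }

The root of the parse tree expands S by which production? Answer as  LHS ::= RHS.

[S [U when e do [S [M { [L [S [M id := e]]] }]]]]

S ::= U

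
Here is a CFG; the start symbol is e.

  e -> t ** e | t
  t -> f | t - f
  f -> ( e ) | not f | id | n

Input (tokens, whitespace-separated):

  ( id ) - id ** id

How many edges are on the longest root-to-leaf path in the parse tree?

7

[e [t [t [f ( [e [t [f id]]] )]] - [f id]] ** [e [t [f id]]]]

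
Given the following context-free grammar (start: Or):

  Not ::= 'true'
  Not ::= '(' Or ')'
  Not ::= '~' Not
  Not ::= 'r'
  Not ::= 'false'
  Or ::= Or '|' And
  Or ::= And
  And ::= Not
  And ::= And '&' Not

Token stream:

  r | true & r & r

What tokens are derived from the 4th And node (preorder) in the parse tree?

[Or [Or [And [Not r]]] | [And [And [And [Not true]] & [Not r]] & [Not r]]]

true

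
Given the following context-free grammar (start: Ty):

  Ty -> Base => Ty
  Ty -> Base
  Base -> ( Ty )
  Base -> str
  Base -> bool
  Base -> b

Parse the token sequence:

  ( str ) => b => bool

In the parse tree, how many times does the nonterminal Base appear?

4

[Ty [Base ( [Ty [Base str]] )] => [Ty [Base b] => [Ty [Base bool]]]]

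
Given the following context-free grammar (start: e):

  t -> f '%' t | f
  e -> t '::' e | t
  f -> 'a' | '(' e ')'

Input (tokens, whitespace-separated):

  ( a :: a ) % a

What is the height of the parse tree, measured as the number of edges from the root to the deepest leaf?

7

[e [t [f ( [e [t [f a]] :: [e [t [f a]]]] )] % [t [f a]]]]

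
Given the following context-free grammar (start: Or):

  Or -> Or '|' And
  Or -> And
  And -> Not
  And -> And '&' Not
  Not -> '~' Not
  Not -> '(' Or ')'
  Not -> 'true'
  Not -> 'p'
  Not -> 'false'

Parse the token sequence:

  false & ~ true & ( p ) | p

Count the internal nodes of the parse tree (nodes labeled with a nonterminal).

14

[Or [Or [And [And [And [Not false]] & [Not ~ [Not true]]] & [Not ( [Or [And [Not p]]] )]]] | [And [Not p]]]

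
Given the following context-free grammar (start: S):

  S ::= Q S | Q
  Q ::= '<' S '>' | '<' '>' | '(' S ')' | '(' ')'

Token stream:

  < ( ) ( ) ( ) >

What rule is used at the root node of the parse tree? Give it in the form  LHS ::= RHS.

S ::= Q

[S [Q < [S [Q ( )] [S [Q ( )] [S [Q ( )]]]] >]]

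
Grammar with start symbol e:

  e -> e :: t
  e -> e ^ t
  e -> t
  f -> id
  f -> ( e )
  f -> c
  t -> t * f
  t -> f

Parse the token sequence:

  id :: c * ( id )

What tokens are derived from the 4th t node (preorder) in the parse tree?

[e [e [t [f id]]] :: [t [t [f c]] * [f ( [e [t [f id]]] )]]]

id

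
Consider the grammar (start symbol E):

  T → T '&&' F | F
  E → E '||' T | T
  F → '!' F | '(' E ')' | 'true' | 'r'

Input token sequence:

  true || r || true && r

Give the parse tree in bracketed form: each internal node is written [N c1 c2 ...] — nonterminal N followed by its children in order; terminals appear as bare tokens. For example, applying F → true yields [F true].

[E [E [E [T [F true]]] || [T [F r]]] || [T [T [F true]] && [F r]]]

E
E || T
E || T || T
T || T || T
F || T || T
true || T || T
true || F || T
true || r || T
true || r || T && F
true || r || F && F
true || r || true && F
true || r || true && r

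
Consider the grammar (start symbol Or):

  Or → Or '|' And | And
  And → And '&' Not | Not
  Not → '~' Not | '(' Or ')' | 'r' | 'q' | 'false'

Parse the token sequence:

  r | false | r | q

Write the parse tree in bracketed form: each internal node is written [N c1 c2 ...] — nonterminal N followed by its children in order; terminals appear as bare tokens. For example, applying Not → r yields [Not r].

Or
Or | And
Or | And | And
Or | And | And | And
And | And | And | And
Not | And | And | And
r | And | And | And
r | Not | And | And
r | false | And | And
r | false | Not | And
r | false | r | And
r | false | r | Not
r | false | r | q

[Or [Or [Or [Or [And [Not r]]] | [And [Not false]]] | [And [Not r]]] | [And [Not q]]]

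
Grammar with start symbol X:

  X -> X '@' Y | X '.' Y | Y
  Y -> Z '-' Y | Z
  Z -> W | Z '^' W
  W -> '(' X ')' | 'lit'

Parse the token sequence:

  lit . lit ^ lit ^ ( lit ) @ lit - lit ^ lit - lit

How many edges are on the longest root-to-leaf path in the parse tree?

[X [X [X [Y [Z [W lit]]]] . [Y [Z [Z [Z [W lit]] ^ [W lit]] ^ [W ( [X [Y [Z [W lit]]]] )]]]] @ [Y [Z [W lit]] - [Y [Z [Z [W lit]] ^ [W lit]] - [Y [Z [W lit]]]]]]

9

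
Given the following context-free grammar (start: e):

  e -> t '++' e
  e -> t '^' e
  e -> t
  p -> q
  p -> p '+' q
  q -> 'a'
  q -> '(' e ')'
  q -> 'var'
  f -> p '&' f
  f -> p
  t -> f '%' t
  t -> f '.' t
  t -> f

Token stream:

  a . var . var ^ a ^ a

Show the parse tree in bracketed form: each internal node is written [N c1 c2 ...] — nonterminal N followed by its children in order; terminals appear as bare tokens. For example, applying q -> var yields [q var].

e
t ^ e
f . t ^ e
p . t ^ e
q . t ^ e
a . t ^ e
a . f . t ^ e
a . p . t ^ e
a . q . t ^ e
a . var . t ^ e
a . var . f ^ e
a . var . p ^ e
a . var . q ^ e
a . var . var ^ e
a . var . var ^ t ^ e
a . var . var ^ f ^ e
a . var . var ^ p ^ e
a . var . var ^ q ^ e
a . var . var ^ a ^ e
a . var . var ^ a ^ t
a . var . var ^ a ^ f
a . var . var ^ a ^ p
a . var . var ^ a ^ q
a . var . var ^ a ^ a

[e [t [f [p [q a]]] . [t [f [p [q var]]] . [t [f [p [q var]]]]]] ^ [e [t [f [p [q a]]]] ^ [e [t [f [p [q a]]]]]]]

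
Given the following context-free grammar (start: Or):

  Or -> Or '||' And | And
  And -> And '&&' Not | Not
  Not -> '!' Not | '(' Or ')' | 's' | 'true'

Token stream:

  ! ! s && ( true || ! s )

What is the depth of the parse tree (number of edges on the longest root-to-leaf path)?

[Or [And [And [Not ! [Not ! [Not s]]]] && [Not ( [Or [Or [And [Not true]]] || [And [Not ! [Not s]]]] )]]]

7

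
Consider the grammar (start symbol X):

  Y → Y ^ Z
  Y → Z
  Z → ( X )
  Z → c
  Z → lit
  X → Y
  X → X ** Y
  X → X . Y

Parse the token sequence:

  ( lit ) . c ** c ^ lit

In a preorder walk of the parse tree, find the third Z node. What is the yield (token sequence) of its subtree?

[X [X [X [Y [Z ( [X [Y [Z lit]]] )]]] . [Y [Z c]]] ** [Y [Y [Z c]] ^ [Z lit]]]

c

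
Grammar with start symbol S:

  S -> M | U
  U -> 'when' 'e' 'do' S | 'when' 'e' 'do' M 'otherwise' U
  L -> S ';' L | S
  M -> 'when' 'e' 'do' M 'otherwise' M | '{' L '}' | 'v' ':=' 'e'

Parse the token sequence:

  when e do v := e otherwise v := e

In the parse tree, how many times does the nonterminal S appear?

1

[S [M when e do [M v := e] otherwise [M v := e]]]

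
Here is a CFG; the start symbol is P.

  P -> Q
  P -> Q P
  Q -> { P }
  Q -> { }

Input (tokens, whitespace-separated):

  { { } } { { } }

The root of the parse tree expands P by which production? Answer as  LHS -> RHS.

[P [Q { [P [Q { }]] }] [P [Q { [P [Q { }]] }]]]

P -> Q P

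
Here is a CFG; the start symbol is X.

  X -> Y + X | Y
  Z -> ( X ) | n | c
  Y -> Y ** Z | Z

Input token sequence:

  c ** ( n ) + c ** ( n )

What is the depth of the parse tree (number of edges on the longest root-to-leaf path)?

[X [Y [Y [Z c]] ** [Z ( [X [Y [Z n]]] )]] + [X [Y [Y [Z c]] ** [Z ( [X [Y [Z n]]] )]]]]

7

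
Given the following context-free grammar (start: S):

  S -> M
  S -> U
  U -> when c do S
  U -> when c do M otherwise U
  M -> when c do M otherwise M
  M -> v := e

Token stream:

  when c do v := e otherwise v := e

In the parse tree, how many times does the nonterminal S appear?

[S [M when c do [M v := e] otherwise [M v := e]]]

1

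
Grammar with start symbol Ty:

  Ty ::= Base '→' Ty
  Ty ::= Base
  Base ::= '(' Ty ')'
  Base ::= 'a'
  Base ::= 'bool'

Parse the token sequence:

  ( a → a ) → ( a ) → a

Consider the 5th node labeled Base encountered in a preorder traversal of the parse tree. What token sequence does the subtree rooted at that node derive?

[Ty [Base ( [Ty [Base a] → [Ty [Base a]]] )] → [Ty [Base ( [Ty [Base a]] )] → [Ty [Base a]]]]

a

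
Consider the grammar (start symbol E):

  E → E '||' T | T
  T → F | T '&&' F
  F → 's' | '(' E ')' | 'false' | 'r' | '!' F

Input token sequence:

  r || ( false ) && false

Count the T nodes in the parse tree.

[E [E [T [F r]]] || [T [T [F ( [E [T [F false]]] )]] && [F false]]]

4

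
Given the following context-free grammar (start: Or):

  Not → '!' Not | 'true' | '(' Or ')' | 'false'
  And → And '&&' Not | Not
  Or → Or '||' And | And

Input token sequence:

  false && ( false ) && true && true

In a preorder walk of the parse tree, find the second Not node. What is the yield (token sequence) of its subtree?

( false )

[Or [And [And [And [And [Not false]] && [Not ( [Or [And [Not false]]] )]] && [Not true]] && [Not true]]]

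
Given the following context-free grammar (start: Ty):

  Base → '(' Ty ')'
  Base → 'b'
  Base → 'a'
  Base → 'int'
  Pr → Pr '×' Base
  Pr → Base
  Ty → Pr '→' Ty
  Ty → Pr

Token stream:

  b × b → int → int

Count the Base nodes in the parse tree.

[Ty [Pr [Pr [Base b]] × [Base b]] → [Ty [Pr [Base int]] → [Ty [Pr [Base int]]]]]

4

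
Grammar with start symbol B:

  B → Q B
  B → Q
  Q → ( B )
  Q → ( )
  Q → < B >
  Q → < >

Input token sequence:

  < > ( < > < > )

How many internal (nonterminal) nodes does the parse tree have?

[B [Q < >] [B [Q ( [B [Q < >] [B [Q < >]]] )]]]

8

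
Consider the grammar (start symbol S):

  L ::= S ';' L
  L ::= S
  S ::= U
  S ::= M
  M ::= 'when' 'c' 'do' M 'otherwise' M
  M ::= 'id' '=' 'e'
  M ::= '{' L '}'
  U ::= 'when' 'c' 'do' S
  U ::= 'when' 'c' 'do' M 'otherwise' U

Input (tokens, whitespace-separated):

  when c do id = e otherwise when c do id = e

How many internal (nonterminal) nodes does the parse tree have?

[S [U when c do [M id = e] otherwise [U when c do [S [M id = e]]]]]

6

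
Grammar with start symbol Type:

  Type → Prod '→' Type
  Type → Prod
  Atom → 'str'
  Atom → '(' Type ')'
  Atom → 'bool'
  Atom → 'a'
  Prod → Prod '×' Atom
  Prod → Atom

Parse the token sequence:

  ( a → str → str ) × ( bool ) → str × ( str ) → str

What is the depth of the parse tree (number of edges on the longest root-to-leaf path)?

9

[Type [Prod [Prod [Atom ( [Type [Prod [Atom a]] → [Type [Prod [Atom str]] → [Type [Prod [Atom str]]]]] )]] × [Atom ( [Type [Prod [Atom bool]]] )]] → [Type [Prod [Prod [Atom str]] × [Atom ( [Type [Prod [Atom str]]] )]] → [Type [Prod [Atom str]]]]]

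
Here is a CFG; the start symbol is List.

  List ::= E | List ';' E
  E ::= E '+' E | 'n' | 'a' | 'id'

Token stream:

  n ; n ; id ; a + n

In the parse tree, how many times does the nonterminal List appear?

4

[List [List [List [List [E n]] ; [E n]] ; [E id]] ; [E [E a] + [E n]]]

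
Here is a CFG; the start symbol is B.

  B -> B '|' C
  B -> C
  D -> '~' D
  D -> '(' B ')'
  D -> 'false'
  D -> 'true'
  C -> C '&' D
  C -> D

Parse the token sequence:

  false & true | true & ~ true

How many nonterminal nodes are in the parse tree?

11

[B [B [C [C [D false]] & [D true]]] | [C [C [D true]] & [D ~ [D true]]]]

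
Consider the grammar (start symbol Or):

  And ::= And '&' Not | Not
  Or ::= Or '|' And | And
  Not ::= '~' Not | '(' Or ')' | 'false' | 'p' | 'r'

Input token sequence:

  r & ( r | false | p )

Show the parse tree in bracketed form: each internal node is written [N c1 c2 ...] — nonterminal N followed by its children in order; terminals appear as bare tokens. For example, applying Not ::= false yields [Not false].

Or
And
And & Not
Not & Not
r & Not
r & ( Or )
r & ( Or | And )
r & ( Or | And | And )
r & ( And | And | And )
r & ( Not | And | And )
r & ( r | And | And )
r & ( r | Not | And )
r & ( r | false | And )
r & ( r | false | Not )
r & ( r | false | p )

[Or [And [And [Not r]] & [Not ( [Or [Or [Or [And [Not r]]] | [And [Not false]]] | [And [Not p]]] )]]]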